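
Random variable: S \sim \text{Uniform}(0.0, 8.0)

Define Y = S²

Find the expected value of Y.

E[S²] = Var(S) + (E[S])² = 5.3333333 + 16 = 21.333333

21.333333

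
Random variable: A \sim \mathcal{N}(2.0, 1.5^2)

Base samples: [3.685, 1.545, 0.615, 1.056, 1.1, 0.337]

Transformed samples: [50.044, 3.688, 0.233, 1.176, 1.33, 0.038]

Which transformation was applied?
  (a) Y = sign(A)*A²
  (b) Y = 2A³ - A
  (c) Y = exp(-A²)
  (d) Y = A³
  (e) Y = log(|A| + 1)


Checking option (d) Y = A³:
  A = 3.685 -> Y = 50.044 ✓
  A = 1.545 -> Y = 3.688 ✓
  A = 0.615 -> Y = 0.233 ✓
All samples match this transformation.

(d) A³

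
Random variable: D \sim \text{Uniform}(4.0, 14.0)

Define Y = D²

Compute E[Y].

E[D²] = Var(D) + (E[D])² = 8.3333333 + 81 = 89.333333

89.333333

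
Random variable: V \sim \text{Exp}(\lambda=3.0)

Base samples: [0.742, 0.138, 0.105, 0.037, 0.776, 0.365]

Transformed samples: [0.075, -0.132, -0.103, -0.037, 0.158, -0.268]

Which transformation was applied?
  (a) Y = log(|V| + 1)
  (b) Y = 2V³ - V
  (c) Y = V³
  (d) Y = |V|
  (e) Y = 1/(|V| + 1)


Checking option (b) Y = 2V³ - V:
  V = 0.742 -> Y = 0.075 ✓
  V = 0.138 -> Y = -0.132 ✓
  V = 0.105 -> Y = -0.103 ✓
All samples match this transformation.

(b) 2V³ - V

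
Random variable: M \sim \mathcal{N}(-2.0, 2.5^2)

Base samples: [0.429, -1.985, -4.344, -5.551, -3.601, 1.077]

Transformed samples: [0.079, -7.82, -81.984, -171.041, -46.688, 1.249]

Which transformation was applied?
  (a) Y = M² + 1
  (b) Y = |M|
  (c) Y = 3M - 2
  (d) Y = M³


Checking option (d) Y = M³:
  M = 0.429 -> Y = 0.079 ✓
  M = -1.985 -> Y = -7.82 ✓
  M = -4.344 -> Y = -81.984 ✓
All samples match this transformation.

(d) M³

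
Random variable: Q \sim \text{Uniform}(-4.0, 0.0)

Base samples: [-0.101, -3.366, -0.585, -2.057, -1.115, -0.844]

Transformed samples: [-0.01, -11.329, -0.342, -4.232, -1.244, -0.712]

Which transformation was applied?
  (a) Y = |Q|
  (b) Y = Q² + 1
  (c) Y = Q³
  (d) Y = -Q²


Checking option (d) Y = -Q²:
  Q = -0.101 -> Y = -0.01 ✓
  Q = -3.366 -> Y = -11.329 ✓
  Q = -0.585 -> Y = -0.342 ✓
All samples match this transformation.

(d) -Q²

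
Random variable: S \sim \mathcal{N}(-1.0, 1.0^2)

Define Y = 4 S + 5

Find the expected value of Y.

For Y = 4S + 5:
E[Y] = 4 * E[S] + 5
E[S] = -1.0 = -1
E[Y] = 4 * (-1) + 5 = 1

1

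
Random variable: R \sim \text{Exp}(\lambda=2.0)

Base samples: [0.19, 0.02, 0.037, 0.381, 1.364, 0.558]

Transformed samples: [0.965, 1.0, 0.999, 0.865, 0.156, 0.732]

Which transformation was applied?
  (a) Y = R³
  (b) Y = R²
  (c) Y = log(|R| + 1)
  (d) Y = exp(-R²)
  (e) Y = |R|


Checking option (d) Y = exp(-R²):
  R = 0.19 -> Y = 0.965 ✓
  R = 0.02 -> Y = 1.0 ✓
  R = 0.037 -> Y = 0.999 ✓
All samples match this transformation.

(d) exp(-R²)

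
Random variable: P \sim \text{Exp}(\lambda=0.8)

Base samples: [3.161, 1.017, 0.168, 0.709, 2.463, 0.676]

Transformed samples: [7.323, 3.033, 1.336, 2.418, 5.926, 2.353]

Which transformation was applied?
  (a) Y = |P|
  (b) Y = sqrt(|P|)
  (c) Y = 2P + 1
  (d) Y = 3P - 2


Checking option (c) Y = 2P + 1:
  P = 3.161 -> Y = 7.323 ✓
  P = 1.017 -> Y = 3.033 ✓
  P = 0.168 -> Y = 1.336 ✓
All samples match this transformation.

(c) 2P + 1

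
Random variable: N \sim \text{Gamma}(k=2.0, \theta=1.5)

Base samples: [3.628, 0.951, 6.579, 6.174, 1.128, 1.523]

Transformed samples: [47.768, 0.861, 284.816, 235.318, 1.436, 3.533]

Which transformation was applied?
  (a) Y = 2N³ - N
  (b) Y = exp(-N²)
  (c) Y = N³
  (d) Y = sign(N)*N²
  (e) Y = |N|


Checking option (c) Y = N³:
  N = 3.628 -> Y = 47.768 ✓
  N = 0.951 -> Y = 0.861 ✓
  N = 6.579 -> Y = 284.816 ✓
All samples match this transformation.

(c) N³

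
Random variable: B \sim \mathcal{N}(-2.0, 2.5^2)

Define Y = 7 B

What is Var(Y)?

For Y = aB + b: Var(Y) = a² * Var(B)
Var(B) = 2.5^2 = 6.25
Var(Y) = 7² * 6.25 = 49 * 6.25 = 306.25

306.25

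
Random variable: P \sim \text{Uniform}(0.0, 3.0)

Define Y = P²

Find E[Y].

Using E[X²] = Var(X) + (E[X])²:
E[P] = 1.5
Var(P) = (3 - 0)^2/12 = 0.75
E[P²] = 0.75 + 1.5² = 0.75 + 2.25 = 3

3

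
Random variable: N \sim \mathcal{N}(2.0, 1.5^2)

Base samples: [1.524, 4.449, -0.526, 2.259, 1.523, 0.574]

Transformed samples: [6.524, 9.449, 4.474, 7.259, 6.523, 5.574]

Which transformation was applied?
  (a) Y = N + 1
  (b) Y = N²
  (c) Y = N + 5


Checking option (c) Y = N + 5:
  N = 1.524 -> Y = 6.524 ✓
  N = 4.449 -> Y = 9.449 ✓
  N = -0.526 -> Y = 4.474 ✓
All samples match this transformation.

(c) N + 5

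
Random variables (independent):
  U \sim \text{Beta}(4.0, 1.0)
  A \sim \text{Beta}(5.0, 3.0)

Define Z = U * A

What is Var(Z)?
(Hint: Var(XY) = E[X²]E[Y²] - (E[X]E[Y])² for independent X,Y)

Var(XY) = E[X²]E[Y²] - (E[X]E[Y])²
E[U] = 0.8, Var(U) = 0.026666667
E[A] = 0.625, Var(A) = 0.026041667
E[U²] = 0.026666667 + 0.8² = 0.66666667
E[A²] = 0.026041667 + 0.625² = 0.41666667
Var(Z) = 0.66666667*0.41666667 - (0.8*0.625)²
= 0.27777778 - 0.25 = 0.027777778

0.027777778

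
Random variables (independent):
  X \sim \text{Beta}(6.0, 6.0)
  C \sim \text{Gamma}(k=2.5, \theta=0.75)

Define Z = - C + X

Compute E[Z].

E[Z] = 1*E[X] - 1*E[C]
E[X] = 0.5
E[C] = 1.875
E[Z] = 1*0.5 - 1*1.875 = -1.375

-1.375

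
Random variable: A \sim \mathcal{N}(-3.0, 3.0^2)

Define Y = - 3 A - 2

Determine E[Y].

For Y = -3A - 2:
E[Y] = -3 * E[A] - 2
E[A] = -3.0 = -3
E[Y] = -3 * (-3) - 2 = 7

7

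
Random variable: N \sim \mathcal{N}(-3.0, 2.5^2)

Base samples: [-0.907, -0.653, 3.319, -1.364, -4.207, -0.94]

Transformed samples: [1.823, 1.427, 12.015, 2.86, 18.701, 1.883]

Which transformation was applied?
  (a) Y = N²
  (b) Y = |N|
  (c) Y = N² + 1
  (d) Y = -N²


Checking option (c) Y = N² + 1:
  N = -0.907 -> Y = 1.823 ✓
  N = -0.653 -> Y = 1.427 ✓
  N = 3.319 -> Y = 12.015 ✓
All samples match this transformation.

(c) N² + 1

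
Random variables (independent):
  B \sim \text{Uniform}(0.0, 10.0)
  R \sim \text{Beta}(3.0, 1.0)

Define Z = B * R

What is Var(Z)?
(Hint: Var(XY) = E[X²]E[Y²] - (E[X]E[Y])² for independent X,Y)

Var(XY) = E[X²]E[Y²] - (E[X]E[Y])²
E[B] = 5, Var(B) = 8.3333333
E[R] = 0.75, Var(R) = 0.0375
E[B²] = 8.3333333 + 5² = 33.333333
E[R²] = 0.0375 + 0.75² = 0.6
Var(Z) = 33.333333*0.6 - (5*0.75)²
= 20 - 14.0625 = 5.9375

5.9375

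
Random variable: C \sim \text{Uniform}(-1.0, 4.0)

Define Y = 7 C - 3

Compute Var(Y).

For Y = aC + b: Var(Y) = a² * Var(C)
Var(C) = (4 + 1)^2/12 = 2.0833333
Var(Y) = 7² * 2.0833333 = 49 * 2.0833333 = 102.08333

102.08333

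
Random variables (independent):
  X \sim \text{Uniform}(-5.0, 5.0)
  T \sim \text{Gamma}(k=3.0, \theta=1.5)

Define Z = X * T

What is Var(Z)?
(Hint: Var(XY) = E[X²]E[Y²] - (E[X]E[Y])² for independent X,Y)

Var(XY) = E[X²]E[Y²] - (E[X]E[Y])²
E[X] = 0, Var(X) = 8.3333333
E[T] = 4.5, Var(T) = 6.75
E[X²] = 8.3333333 + 0² = 8.3333333
E[T²] = 6.75 + 4.5² = 27
Var(Z) = 8.3333333*27 - (0*4.5)²
= 225 - 0 = 225

225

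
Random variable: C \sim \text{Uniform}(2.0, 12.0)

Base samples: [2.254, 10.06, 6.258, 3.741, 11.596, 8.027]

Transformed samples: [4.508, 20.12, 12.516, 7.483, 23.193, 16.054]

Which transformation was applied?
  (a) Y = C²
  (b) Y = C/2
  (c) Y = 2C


Checking option (c) Y = 2C:
  C = 2.254 -> Y = 4.508 ✓
  C = 10.06 -> Y = 20.12 ✓
  C = 6.258 -> Y = 12.516 ✓
All samples match this transformation.

(c) 2C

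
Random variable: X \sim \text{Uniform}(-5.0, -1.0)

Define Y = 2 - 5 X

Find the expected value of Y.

For Y = -5X + 2:
E[Y] = -5 * E[X] + 2
E[X] = (-5 - 1)/2 = -3
E[Y] = -5 * (-3) + 2 = 17

17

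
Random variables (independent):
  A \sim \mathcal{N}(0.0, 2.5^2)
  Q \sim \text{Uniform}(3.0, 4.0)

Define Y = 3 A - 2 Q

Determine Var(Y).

For independent RVs: Var(aX + bY) = a²Var(X) + b²Var(Y)
Var(A) = 6.25
Var(Q) = 0.083333333
Var(Y) = 3²*6.25 + (-2)²*0.083333333
= 9*6.25 + 4*0.083333333 = 56.583333

56.583333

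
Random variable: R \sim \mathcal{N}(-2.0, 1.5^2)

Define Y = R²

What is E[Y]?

Using E[X²] = Var(X) + (E[X])²:
E[R] = -2
Var(R) = 1.5^2 = 2.25
E[R²] = 2.25 + (-2)² = 2.25 + 4 = 6.25

6.25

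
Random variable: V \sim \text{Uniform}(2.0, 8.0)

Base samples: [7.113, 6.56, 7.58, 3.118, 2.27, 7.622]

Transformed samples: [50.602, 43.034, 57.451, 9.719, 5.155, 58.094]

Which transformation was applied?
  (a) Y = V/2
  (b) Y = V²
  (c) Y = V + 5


Checking option (b) Y = V²:
  V = 7.113 -> Y = 50.602 ✓
  V = 6.56 -> Y = 43.034 ✓
  V = 7.58 -> Y = 57.451 ✓
All samples match this transformation.

(b) V²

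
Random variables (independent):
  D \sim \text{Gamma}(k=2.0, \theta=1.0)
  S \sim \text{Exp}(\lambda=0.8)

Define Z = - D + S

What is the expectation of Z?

E[Z] = -1*E[D] + 1*E[S]
E[D] = 2
E[S] = 1.25
E[Z] = -1*2 + 1*1.25 = -0.75

-0.75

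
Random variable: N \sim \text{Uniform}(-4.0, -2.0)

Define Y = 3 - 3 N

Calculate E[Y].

For Y = -3N + 3:
E[Y] = -3 * E[N] + 3
E[N] = (-4 - 2)/2 = -3
E[Y] = -3 * (-3) + 3 = 12

12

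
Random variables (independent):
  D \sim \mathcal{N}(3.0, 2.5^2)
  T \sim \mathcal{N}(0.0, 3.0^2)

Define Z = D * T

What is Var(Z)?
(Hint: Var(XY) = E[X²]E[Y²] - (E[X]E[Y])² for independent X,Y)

Var(XY) = E[X²]E[Y²] - (E[X]E[Y])²
E[D] = 3, Var(D) = 6.25
E[T] = 0, Var(T) = 9
E[D²] = 6.25 + 3² = 15.25
E[T²] = 9 + 0² = 9
Var(Z) = 15.25*9 - (3*0)²
= 137.25 - 0 = 137.25

137.25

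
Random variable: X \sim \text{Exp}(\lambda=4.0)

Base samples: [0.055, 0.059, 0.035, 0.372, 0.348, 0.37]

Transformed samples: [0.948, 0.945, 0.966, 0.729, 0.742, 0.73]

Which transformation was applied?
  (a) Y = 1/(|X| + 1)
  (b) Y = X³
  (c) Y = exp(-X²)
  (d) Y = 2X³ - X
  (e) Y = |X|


Checking option (a) Y = 1/(|X| + 1):
  X = 0.055 -> Y = 0.948 ✓
  X = 0.059 -> Y = 0.945 ✓
  X = 0.035 -> Y = 0.966 ✓
All samples match this transformation.

(a) 1/(|X| + 1)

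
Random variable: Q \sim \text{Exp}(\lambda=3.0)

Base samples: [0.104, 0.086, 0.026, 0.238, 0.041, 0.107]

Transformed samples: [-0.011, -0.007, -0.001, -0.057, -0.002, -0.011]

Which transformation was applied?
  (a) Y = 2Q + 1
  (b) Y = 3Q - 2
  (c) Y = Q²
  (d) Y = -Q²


Checking option (d) Y = -Q²:
  Q = 0.104 -> Y = -0.011 ✓
  Q = 0.086 -> Y = -0.007 ✓
  Q = 0.026 -> Y = -0.001 ✓
All samples match this transformation.

(d) -Q²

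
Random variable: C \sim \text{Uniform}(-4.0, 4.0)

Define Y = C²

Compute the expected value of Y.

E[C²] = Var(C) + (E[C])² = 5.3333333 + 0 = 5.3333333

5.3333333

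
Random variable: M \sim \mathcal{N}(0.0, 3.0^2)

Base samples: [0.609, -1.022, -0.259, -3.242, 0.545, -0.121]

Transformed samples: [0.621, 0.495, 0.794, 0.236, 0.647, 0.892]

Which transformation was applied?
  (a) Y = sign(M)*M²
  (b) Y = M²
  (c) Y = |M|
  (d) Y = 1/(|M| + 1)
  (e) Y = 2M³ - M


Checking option (d) Y = 1/(|M| + 1):
  M = 0.609 -> Y = 0.621 ✓
  M = -1.022 -> Y = 0.495 ✓
  M = -0.259 -> Y = 0.794 ✓
All samples match this transformation.

(d) 1/(|M| + 1)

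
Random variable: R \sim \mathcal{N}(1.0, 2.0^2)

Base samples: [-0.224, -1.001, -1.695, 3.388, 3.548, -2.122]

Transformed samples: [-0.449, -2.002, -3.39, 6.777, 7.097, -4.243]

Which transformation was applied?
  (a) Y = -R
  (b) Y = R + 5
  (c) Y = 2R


Checking option (c) Y = 2R:
  R = -0.224 -> Y = -0.449 ✓
  R = -1.001 -> Y = -2.002 ✓
  R = -1.695 -> Y = -3.39 ✓
All samples match this transformation.

(c) 2R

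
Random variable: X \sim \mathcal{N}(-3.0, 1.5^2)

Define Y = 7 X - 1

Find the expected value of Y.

For Y = 7X - 1:
E[Y] = 7 * E[X] - 1
E[X] = -3.0 = -3
E[Y] = 7 * (-3) - 1 = -22

-22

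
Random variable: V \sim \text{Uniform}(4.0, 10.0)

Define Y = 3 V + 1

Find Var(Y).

For Y = aV + b: Var(Y) = a² * Var(V)
Var(V) = (10 - 4)^2/12 = 3
Var(Y) = 3² * 3 = 9 * 3 = 27

27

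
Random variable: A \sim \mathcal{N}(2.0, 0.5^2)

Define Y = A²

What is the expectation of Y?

Using E[X²] = Var(X) + (E[X])²:
E[A] = 2
Var(A) = 0.5^2 = 0.25
E[A²] = 0.25 + 2² = 0.25 + 4 = 4.25

4.25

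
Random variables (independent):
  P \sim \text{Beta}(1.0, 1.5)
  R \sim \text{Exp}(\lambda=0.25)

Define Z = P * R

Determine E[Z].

For independent RVs: E[XY] = E[X]*E[Y]
E[P] = 0.4
E[R] = 4
E[Z] = 0.4 * 4 = 1.6

1.6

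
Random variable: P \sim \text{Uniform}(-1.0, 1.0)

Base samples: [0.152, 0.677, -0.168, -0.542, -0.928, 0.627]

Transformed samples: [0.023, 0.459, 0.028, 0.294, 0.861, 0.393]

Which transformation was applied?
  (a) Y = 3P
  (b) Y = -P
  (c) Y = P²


Checking option (c) Y = P²:
  P = 0.152 -> Y = 0.023 ✓
  P = 0.677 -> Y = 0.459 ✓
  P = -0.168 -> Y = 0.028 ✓
All samples match this transformation.

(c) P²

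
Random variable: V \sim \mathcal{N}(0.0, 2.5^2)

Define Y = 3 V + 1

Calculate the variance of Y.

For Y = aV + b: Var(Y) = a² * Var(V)
Var(V) = 2.5^2 = 6.25
Var(Y) = 3² * 6.25 = 9 * 6.25 = 56.25

56.25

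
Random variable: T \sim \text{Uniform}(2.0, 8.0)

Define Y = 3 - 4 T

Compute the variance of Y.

For Y = aT + b: Var(Y) = a² * Var(T)
Var(T) = (8 - 2)^2/12 = 3
Var(Y) = (-4)² * 3 = 16 * 3 = 48

48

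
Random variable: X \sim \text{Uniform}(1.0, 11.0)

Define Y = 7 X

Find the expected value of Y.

For Y = 7X:
E[Y] = 7 * E[X]
E[X] = (1 + 11)/2 = 6
E[Y] = 7 * 6 = 42

42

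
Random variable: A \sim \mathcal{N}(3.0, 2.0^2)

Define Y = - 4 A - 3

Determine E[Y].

For Y = -4A - 3:
E[Y] = -4 * E[A] - 3
E[A] = 3.0 = 3
E[Y] = -4 * 3 - 3 = -15

-15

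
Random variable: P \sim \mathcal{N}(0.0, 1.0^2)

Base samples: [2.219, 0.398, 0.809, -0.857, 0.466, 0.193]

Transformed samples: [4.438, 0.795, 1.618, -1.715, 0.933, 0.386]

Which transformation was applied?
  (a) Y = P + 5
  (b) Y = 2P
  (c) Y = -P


Checking option (b) Y = 2P:
  P = 2.219 -> Y = 4.438 ✓
  P = 0.398 -> Y = 0.795 ✓
  P = 0.809 -> Y = 1.618 ✓
All samples match this transformation.

(b) 2P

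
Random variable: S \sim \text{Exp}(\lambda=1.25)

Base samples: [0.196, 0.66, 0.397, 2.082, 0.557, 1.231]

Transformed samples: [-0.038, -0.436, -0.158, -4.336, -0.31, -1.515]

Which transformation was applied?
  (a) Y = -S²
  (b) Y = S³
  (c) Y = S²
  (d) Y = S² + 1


Checking option (a) Y = -S²:
  S = 0.196 -> Y = -0.038 ✓
  S = 0.66 -> Y = -0.436 ✓
  S = 0.397 -> Y = -0.158 ✓
All samples match this transformation.

(a) -S²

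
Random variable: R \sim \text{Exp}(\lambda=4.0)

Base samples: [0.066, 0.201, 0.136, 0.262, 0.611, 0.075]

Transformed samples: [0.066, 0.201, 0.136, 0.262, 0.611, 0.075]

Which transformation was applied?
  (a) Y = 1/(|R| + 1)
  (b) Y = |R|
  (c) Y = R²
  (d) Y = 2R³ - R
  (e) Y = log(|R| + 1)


Checking option (b) Y = |R|:
  R = 0.066 -> Y = 0.066 ✓
  R = 0.201 -> Y = 0.201 ✓
  R = 0.136 -> Y = 0.136 ✓
All samples match this transformation.

(b) |R|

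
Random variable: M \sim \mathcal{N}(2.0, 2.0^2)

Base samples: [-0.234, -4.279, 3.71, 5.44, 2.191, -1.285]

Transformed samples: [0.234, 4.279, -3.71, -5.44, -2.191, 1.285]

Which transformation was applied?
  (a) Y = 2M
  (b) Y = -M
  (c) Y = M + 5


Checking option (b) Y = -M:
  M = -0.234 -> Y = 0.234 ✓
  M = -4.279 -> Y = 4.279 ✓
  M = 3.71 -> Y = -3.71 ✓
All samples match this transformation.

(b) -M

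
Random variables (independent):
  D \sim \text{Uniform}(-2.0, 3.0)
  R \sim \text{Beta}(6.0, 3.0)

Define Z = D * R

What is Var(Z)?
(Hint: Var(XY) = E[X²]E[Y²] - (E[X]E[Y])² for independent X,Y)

Var(XY) = E[X²]E[Y²] - (E[X]E[Y])²
E[D] = 0.5, Var(D) = 2.0833333
E[R] = 0.66666667, Var(R) = 0.022222222
E[D²] = 2.0833333 + 0.5² = 2.3333333
E[R²] = 0.022222222 + 0.66666667² = 0.46666667
Var(Z) = 2.3333333*0.46666667 - (0.5*0.66666667)²
= 1.0888889 - 0.11111111 = 0.97777778

0.97777778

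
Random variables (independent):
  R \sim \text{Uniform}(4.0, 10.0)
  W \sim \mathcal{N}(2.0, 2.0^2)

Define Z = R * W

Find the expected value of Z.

For independent RVs: E[XY] = E[X]*E[Y]
E[R] = 7
E[W] = 2
E[Z] = 7 * 2 = 14

14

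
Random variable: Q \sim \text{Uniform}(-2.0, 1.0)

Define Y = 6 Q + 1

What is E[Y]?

For Y = 6Q + 1:
E[Y] = 6 * E[Q] + 1
E[Q] = (-2 + 1)/2 = -0.5
E[Y] = 6 * (-0.5) + 1 = -2

-2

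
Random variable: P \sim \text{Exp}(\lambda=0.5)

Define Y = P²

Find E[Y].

E[P²] = Var(P) + (E[P])² = 4 + 4 = 8

8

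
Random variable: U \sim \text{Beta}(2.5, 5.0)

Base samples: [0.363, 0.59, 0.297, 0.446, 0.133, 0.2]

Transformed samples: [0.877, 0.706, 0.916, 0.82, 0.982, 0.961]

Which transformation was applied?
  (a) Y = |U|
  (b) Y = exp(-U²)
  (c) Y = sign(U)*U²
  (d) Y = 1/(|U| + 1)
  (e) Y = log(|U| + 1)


Checking option (b) Y = exp(-U²):
  U = 0.363 -> Y = 0.877 ✓
  U = 0.59 -> Y = 0.706 ✓
  U = 0.297 -> Y = 0.916 ✓
All samples match this transformation.

(b) exp(-U²)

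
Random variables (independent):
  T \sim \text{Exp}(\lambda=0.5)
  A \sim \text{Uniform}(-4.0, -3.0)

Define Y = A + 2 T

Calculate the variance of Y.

For independent RVs: Var(aX + bY) = a²Var(X) + b²Var(Y)
Var(T) = 4
Var(A) = 0.083333333
Var(Y) = 2²*4 + 1²*0.083333333
= 4*4 + 1*0.083333333 = 16.083333

16.083333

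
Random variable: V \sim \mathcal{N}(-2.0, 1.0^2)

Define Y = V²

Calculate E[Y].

E[V²] = Var(V) + (E[V])² = 1 + 4 = 5

5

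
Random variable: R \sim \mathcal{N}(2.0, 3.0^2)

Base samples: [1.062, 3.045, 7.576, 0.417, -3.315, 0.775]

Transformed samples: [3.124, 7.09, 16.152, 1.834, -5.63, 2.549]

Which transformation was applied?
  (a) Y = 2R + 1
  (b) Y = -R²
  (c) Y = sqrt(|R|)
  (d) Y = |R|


Checking option (a) Y = 2R + 1:
  R = 1.062 -> Y = 3.124 ✓
  R = 3.045 -> Y = 7.09 ✓
  R = 7.576 -> Y = 16.152 ✓
All samples match this transformation.

(a) 2R + 1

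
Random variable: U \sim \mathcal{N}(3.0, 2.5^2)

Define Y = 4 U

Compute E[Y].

For Y = 4U:
E[Y] = 4 * E[U]
E[U] = 3.0 = 3
E[Y] = 4 * 3 = 12

12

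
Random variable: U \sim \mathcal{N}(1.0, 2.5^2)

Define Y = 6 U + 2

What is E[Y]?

For Y = 6U + 2:
E[Y] = 6 * E[U] + 2
E[U] = 1.0 = 1
E[Y] = 6 * 1 + 2 = 8

8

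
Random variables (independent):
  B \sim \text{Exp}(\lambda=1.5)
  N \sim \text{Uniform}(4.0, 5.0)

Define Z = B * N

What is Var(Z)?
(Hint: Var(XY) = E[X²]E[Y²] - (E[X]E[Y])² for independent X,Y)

Var(XY) = E[X²]E[Y²] - (E[X]E[Y])²
E[B] = 0.66666667, Var(B) = 0.44444444
E[N] = 4.5, Var(N) = 0.083333333
E[B²] = 0.44444444 + 0.66666667² = 0.88888889
E[N²] = 0.083333333 + 4.5² = 20.333333
Var(Z) = 0.88888889*20.333333 - (0.66666667*4.5)²
= 18.074074 - 9 = 9.0740741

9.0740741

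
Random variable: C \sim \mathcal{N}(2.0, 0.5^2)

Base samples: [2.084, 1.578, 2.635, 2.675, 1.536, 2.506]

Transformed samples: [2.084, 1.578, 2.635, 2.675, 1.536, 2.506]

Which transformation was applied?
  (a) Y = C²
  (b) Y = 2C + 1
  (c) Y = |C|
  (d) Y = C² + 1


Checking option (c) Y = |C|:
  C = 2.084 -> Y = 2.084 ✓
  C = 1.578 -> Y = 1.578 ✓
  C = 2.635 -> Y = 2.635 ✓
All samples match this transformation.

(c) |C|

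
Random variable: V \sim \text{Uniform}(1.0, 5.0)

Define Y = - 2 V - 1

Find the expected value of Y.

For Y = -2V - 1:
E[Y] = -2 * E[V] - 1
E[V] = (1 + 5)/2 = 3
E[Y] = -2 * 3 - 1 = -7

-7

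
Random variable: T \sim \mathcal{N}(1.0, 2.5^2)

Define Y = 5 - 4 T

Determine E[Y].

For Y = -4T + 5:
E[Y] = -4 * E[T] + 5
E[T] = 1.0 = 1
E[Y] = -4 * 1 + 5 = 1

1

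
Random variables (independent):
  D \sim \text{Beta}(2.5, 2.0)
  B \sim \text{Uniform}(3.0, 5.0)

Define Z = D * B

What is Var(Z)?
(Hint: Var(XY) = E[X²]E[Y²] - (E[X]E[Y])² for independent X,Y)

Var(XY) = E[X²]E[Y²] - (E[X]E[Y])²
E[D] = 0.55555556, Var(D) = 0.044893378
E[B] = 4, Var(B) = 0.33333333
E[D²] = 0.044893378 + 0.55555556² = 0.35353535
E[B²] = 0.33333333 + 4² = 16.333333
Var(Z) = 0.35353535*16.333333 - (0.55555556*4)²
= 5.7744108 - 4.9382716 = 0.83613917

0.83613917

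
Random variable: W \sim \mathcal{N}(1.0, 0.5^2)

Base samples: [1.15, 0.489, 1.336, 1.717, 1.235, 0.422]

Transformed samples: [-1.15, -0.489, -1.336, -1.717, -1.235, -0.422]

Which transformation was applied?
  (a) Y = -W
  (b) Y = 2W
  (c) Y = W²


Checking option (a) Y = -W:
  W = 1.15 -> Y = -1.15 ✓
  W = 0.489 -> Y = -0.489 ✓
  W = 1.336 -> Y = -1.336 ✓
All samples match this transformation.

(a) -W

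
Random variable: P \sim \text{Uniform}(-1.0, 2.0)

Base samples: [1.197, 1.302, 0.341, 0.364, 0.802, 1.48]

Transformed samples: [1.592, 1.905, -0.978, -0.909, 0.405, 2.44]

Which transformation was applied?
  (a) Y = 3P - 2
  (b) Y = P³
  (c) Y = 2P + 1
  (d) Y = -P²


Checking option (a) Y = 3P - 2:
  P = 1.197 -> Y = 1.592 ✓
  P = 1.302 -> Y = 1.905 ✓
  P = 0.341 -> Y = -0.978 ✓
All samples match this transformation.

(a) 3P - 2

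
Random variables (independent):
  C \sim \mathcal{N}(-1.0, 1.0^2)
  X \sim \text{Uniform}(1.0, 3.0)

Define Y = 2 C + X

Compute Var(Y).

For independent RVs: Var(aX + bY) = a²Var(X) + b²Var(Y)
Var(C) = 1
Var(X) = 0.33333333
Var(Y) = 2²*1 + 1²*0.33333333
= 4*1 + 1*0.33333333 = 4.3333333

4.3333333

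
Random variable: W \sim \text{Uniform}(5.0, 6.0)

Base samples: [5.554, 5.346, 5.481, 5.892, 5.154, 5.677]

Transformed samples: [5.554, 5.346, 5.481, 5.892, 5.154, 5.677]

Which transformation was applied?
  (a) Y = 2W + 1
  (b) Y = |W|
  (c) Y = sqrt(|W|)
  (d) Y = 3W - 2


Checking option (b) Y = |W|:
  W = 5.554 -> Y = 5.554 ✓
  W = 5.346 -> Y = 5.346 ✓
  W = 5.481 -> Y = 5.481 ✓
All samples match this transformation.

(b) |W|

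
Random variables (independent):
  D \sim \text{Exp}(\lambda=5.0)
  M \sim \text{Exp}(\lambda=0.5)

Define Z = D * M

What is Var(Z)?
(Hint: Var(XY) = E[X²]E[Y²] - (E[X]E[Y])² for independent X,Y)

Var(XY) = E[X²]E[Y²] - (E[X]E[Y])²
E[D] = 0.2, Var(D) = 0.04
E[M] = 2, Var(M) = 4
E[D²] = 0.04 + 0.2² = 0.08
E[M²] = 4 + 2² = 8
Var(Z) = 0.08*8 - (0.2*2)²
= 0.64 - 0.16 = 0.48

0.48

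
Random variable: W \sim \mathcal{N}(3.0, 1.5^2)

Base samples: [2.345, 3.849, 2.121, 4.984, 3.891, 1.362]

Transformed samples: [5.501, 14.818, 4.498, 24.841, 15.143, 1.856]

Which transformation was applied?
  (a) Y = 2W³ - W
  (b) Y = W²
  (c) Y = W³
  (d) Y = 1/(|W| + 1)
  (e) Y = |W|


Checking option (b) Y = W²:
  W = 2.345 -> Y = 5.501 ✓
  W = 3.849 -> Y = 14.818 ✓
  W = 2.121 -> Y = 4.498 ✓
All samples match this transformation.

(b) W²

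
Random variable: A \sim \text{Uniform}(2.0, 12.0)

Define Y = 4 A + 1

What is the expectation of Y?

For Y = 4A + 1:
E[Y] = 4 * E[A] + 1
E[A] = (2 + 12)/2 = 7
E[Y] = 4 * 7 + 1 = 29

29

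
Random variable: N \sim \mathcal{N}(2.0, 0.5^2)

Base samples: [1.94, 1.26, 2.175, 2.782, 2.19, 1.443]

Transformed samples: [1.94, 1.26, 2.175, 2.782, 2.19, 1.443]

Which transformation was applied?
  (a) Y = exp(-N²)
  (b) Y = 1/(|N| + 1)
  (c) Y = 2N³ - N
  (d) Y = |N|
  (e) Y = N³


Checking option (d) Y = |N|:
  N = 1.94 -> Y = 1.94 ✓
  N = 1.26 -> Y = 1.26 ✓
  N = 2.175 -> Y = 2.175 ✓
All samples match this transformation.

(d) |N|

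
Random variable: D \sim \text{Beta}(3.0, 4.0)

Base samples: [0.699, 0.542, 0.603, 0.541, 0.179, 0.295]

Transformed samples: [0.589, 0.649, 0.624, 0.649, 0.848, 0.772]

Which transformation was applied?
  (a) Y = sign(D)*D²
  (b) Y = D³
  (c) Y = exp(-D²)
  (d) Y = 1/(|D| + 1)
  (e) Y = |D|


Checking option (d) Y = 1/(|D| + 1):
  D = 0.699 -> Y = 0.589 ✓
  D = 0.542 -> Y = 0.649 ✓
  D = 0.603 -> Y = 0.624 ✓
All samples match this transformation.

(d) 1/(|D| + 1)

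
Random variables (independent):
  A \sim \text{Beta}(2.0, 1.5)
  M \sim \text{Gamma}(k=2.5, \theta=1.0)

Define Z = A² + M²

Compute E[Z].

E[Z] = E[A²] + E[M²]
E[A²] = Var(A) + E[A]² = 0.054421769 + 0.32653061 = 0.38095238
E[M²] = Var(M) + E[M]² = 2.5 + 6.25 = 8.75
E[Z] = 0.38095238 + 8.75 = 9.1309524

9.1309524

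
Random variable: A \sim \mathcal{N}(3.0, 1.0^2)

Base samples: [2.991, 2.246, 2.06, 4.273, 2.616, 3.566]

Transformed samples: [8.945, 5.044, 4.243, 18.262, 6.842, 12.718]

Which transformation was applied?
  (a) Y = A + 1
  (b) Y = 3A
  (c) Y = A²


Checking option (c) Y = A²:
  A = 2.991 -> Y = 8.945 ✓
  A = 2.246 -> Y = 5.044 ✓
  A = 2.06 -> Y = 4.243 ✓
All samples match this transformation.

(c) A²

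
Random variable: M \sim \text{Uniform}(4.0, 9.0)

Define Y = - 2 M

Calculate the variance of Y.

For Y = aM + b: Var(Y) = a² * Var(M)
Var(M) = (9 - 4)^2/12 = 2.0833333
Var(Y) = (-2)² * 2.0833333 = 4 * 2.0833333 = 8.3333333

8.3333333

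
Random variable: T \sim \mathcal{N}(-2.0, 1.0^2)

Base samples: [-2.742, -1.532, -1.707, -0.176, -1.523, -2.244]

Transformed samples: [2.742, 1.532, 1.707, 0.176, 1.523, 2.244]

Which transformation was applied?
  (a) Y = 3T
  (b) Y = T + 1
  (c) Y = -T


Checking option (c) Y = -T:
  T = -2.742 -> Y = 2.742 ✓
  T = -1.532 -> Y = 1.532 ✓
  T = -1.707 -> Y = 1.707 ✓
All samples match this transformation.

(c) -T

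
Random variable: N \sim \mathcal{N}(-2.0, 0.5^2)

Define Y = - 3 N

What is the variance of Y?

For Y = aN + b: Var(Y) = a² * Var(N)
Var(N) = 0.5^2 = 0.25
Var(Y) = (-3)² * 0.25 = 9 * 0.25 = 2.25

2.25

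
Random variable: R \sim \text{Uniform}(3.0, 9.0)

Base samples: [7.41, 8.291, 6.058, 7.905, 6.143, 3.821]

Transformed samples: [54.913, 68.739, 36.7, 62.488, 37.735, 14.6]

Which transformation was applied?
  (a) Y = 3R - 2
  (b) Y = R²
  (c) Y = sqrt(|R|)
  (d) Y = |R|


Checking option (b) Y = R²:
  R = 7.41 -> Y = 54.913 ✓
  R = 8.291 -> Y = 68.739 ✓
  R = 6.058 -> Y = 36.7 ✓
All samples match this transformation.

(b) R²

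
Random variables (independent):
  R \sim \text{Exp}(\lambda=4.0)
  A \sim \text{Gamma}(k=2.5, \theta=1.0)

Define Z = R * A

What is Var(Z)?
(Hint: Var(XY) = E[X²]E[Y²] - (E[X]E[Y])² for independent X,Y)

Var(XY) = E[X²]E[Y²] - (E[X]E[Y])²
E[R] = 0.25, Var(R) = 0.0625
E[A] = 2.5, Var(A) = 2.5
E[R²] = 0.0625 + 0.25² = 0.125
E[A²] = 2.5 + 2.5² = 8.75
Var(Z) = 0.125*8.75 - (0.25*2.5)²
= 1.09375 - 0.390625 = 0.703125

0.703125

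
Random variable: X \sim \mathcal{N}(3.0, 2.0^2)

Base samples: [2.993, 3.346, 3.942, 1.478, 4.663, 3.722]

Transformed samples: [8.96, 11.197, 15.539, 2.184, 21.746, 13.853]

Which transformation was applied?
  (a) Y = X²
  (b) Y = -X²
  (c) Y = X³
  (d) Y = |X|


Checking option (a) Y = X²:
  X = 2.993 -> Y = 8.96 ✓
  X = 3.346 -> Y = 11.197 ✓
  X = 3.942 -> Y = 15.539 ✓
All samples match this transformation.

(a) X²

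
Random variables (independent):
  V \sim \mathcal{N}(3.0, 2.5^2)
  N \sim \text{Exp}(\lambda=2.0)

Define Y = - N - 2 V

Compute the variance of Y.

For independent RVs: Var(aX + bY) = a²Var(X) + b²Var(Y)
Var(V) = 6.25
Var(N) = 0.25
Var(Y) = (-2)²*6.25 + (-1)²*0.25
= 4*6.25 + 1*0.25 = 25.25

25.25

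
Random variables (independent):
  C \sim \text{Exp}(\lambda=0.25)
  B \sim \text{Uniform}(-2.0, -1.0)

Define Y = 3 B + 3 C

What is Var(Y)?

For independent RVs: Var(aX + bY) = a²Var(X) + b²Var(Y)
Var(C) = 16
Var(B) = 0.083333333
Var(Y) = 3²*16 + 3²*0.083333333
= 9*16 + 9*0.083333333 = 144.75

144.75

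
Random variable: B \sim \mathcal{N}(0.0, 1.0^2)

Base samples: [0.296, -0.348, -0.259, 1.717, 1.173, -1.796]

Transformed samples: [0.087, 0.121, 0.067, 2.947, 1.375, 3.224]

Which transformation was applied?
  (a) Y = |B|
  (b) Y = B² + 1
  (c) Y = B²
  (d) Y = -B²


Checking option (c) Y = B²:
  B = 0.296 -> Y = 0.087 ✓
  B = -0.348 -> Y = 0.121 ✓
  B = -0.259 -> Y = 0.067 ✓
All samples match this transformation.

(c) B²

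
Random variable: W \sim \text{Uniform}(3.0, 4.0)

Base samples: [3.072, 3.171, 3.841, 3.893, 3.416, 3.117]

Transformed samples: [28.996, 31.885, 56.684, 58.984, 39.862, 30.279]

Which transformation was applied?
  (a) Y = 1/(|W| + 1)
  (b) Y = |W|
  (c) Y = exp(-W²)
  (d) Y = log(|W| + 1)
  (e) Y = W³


Checking option (e) Y = W³:
  W = 3.072 -> Y = 28.996 ✓
  W = 3.171 -> Y = 31.885 ✓
  W = 3.841 -> Y = 56.684 ✓
All samples match this transformation.

(e) W³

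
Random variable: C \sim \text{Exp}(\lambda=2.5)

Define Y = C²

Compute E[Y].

E[C²] = Var(C) + (E[C])² = 0.16 + 0.16 = 0.32

0.32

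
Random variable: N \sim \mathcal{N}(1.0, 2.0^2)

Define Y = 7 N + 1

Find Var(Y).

For Y = aN + b: Var(Y) = a² * Var(N)
Var(N) = 2.0^2 = 4
Var(Y) = 7² * 4 = 49 * 4 = 196

196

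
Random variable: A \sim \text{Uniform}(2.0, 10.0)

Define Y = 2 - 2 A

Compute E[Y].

For Y = -2A + 2:
E[Y] = -2 * E[A] + 2
E[A] = (2 + 10)/2 = 6
E[Y] = -2 * 6 + 2 = -10

-10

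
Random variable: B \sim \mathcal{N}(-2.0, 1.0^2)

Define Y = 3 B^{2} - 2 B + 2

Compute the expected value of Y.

E[Y] = 3*E[B²] - 2*E[B] + 2
E[B] = -2
E[B²] = Var(B) + (E[B])² = 1 + 4 = 5
E[Y] = 3*5 - 2*(-2) + 2 = 21

21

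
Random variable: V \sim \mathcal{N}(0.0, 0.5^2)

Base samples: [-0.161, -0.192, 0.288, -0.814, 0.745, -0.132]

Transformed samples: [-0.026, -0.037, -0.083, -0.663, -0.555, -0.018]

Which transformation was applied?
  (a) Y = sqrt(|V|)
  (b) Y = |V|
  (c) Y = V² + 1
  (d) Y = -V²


Checking option (d) Y = -V²:
  V = -0.161 -> Y = -0.026 ✓
  V = -0.192 -> Y = -0.037 ✓
  V = 0.288 -> Y = -0.083 ✓
All samples match this transformation.

(d) -V²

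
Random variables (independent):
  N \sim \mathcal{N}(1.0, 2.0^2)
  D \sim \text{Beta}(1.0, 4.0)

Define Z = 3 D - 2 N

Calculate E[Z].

E[Z] = -2*E[N] + 3*E[D]
E[N] = 1
E[D] = 0.2
E[Z] = -2*1 + 3*0.2 = -1.4

-1.4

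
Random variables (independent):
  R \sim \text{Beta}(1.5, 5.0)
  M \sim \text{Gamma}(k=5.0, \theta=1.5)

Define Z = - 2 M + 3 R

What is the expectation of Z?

E[Z] = 3*E[R] - 2*E[M]
E[R] = 0.23076923
E[M] = 7.5
E[Z] = 3*0.23076923 - 2*7.5 = -14.307692

-14.307692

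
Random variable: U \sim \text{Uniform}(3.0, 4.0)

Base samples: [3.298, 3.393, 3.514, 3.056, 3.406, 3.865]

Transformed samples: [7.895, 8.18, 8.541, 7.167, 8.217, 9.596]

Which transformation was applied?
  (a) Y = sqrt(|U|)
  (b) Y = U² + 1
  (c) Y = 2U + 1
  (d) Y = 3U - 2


Checking option (d) Y = 3U - 2:
  U = 3.298 -> Y = 7.895 ✓
  U = 3.393 -> Y = 8.18 ✓
  U = 3.514 -> Y = 8.541 ✓
All samples match this transformation.

(d) 3U - 2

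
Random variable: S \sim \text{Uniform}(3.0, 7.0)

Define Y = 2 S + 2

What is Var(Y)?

For Y = aS + b: Var(Y) = a² * Var(S)
Var(S) = (7 - 3)^2/12 = 1.3333333
Var(Y) = 2² * 1.3333333 = 4 * 1.3333333 = 5.3333333

5.3333333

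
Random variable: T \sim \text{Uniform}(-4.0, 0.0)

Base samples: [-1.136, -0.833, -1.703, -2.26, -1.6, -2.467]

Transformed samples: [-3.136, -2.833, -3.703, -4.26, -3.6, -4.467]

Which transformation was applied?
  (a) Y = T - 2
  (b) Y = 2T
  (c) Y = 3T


Checking option (a) Y = T - 2:
  T = -1.136 -> Y = -3.136 ✓
  T = -0.833 -> Y = -2.833 ✓
  T = -1.703 -> Y = -3.703 ✓
All samples match this transformation.

(a) T - 2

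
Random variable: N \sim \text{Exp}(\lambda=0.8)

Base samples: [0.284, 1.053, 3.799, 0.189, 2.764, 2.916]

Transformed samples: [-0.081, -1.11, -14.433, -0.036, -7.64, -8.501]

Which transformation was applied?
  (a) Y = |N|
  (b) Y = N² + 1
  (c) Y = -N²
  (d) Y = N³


Checking option (c) Y = -N²:
  N = 0.284 -> Y = -0.081 ✓
  N = 1.053 -> Y = -1.11 ✓
  N = 3.799 -> Y = -14.433 ✓
All samples match this transformation.

(c) -N²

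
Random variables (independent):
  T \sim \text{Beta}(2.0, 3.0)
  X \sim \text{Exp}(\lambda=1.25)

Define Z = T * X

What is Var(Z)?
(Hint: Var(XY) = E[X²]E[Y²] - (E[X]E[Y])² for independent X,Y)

Var(XY) = E[X²]E[Y²] - (E[X]E[Y])²
E[T] = 0.4, Var(T) = 0.04
E[X] = 0.8, Var(X) = 0.64
E[T²] = 0.04 + 0.4² = 0.2
E[X²] = 0.64 + 0.8² = 1.28
Var(Z) = 0.2*1.28 - (0.4*0.8)²
= 0.256 - 0.1024 = 0.1536

0.1536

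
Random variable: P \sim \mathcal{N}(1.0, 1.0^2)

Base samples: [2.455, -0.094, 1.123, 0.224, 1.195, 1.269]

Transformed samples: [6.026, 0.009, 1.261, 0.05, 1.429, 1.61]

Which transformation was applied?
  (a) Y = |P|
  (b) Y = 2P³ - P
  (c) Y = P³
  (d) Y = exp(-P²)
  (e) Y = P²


Checking option (e) Y = P²:
  P = 2.455 -> Y = 6.026 ✓
  P = -0.094 -> Y = 0.009 ✓
  P = 1.123 -> Y = 1.261 ✓
All samples match this transformation.

(e) P²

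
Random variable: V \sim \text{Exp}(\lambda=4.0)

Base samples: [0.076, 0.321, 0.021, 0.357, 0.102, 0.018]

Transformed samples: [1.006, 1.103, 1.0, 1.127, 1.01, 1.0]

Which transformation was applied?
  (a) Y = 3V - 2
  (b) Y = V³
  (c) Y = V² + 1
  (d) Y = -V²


Checking option (c) Y = V² + 1:
  V = 0.076 -> Y = 1.006 ✓
  V = 0.321 -> Y = 1.103 ✓
  V = 0.021 -> Y = 1.0 ✓
All samples match this transformation.

(c) V² + 1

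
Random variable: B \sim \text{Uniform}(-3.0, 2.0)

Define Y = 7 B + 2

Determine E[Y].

For Y = 7B + 2:
E[Y] = 7 * E[B] + 2
E[B] = (-3 + 2)/2 = -0.5
E[Y] = 7 * (-0.5) + 2 = -1.5

-1.5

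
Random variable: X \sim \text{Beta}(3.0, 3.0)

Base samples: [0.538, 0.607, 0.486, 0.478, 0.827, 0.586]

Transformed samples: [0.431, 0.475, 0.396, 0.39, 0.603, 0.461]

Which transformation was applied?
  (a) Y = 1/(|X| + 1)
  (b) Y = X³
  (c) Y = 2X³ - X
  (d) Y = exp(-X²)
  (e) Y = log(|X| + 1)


Checking option (e) Y = log(|X| + 1):
  X = 0.538 -> Y = 0.431 ✓
  X = 0.607 -> Y = 0.475 ✓
  X = 0.486 -> Y = 0.396 ✓
All samples match this transformation.

(e) log(|X| + 1)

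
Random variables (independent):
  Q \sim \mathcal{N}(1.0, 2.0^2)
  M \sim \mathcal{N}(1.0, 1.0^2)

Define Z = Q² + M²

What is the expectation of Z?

E[Z] = E[Q²] + E[M²]
E[Q²] = Var(Q) + E[Q]² = 4 + 1 = 5
E[M²] = Var(M) + E[M]² = 1 + 1 = 2
E[Z] = 5 + 2 = 7

7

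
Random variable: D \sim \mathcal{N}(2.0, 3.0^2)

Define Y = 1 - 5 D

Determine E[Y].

For Y = -5D + 1:
E[Y] = -5 * E[D] + 1
E[D] = 2.0 = 2
E[Y] = -5 * 2 + 1 = -9

-9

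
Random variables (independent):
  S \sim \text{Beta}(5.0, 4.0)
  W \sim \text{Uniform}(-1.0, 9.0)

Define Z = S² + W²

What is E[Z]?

E[Z] = E[S²] + E[W²]
E[S²] = Var(S) + E[S]² = 0.024691358 + 0.30864198 = 0.33333333
E[W²] = Var(W) + E[W]² = 8.3333333 + 16 = 24.333333
E[Z] = 0.33333333 + 24.333333 = 24.666667

24.666667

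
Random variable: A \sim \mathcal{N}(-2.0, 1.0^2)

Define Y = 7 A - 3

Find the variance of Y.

For Y = aA + b: Var(Y) = a² * Var(A)
Var(A) = 1.0^2 = 1
Var(Y) = 7² * 1 = 49 * 1 = 49

49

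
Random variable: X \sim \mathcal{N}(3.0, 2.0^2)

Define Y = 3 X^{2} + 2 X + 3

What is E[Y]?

E[Y] = 3*E[X²] + 2*E[X] + 3
E[X] = 3
E[X²] = Var(X) + (E[X])² = 4 + 9 = 13
E[Y] = 3*13 + 2*3 + 3 = 48

48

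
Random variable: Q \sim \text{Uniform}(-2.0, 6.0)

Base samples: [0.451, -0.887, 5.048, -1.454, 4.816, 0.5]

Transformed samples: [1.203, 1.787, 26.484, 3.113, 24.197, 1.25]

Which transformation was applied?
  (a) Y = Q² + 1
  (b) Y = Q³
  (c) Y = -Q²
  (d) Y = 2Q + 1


Checking option (a) Y = Q² + 1:
  Q = 0.451 -> Y = 1.203 ✓
  Q = -0.887 -> Y = 1.787 ✓
  Q = 5.048 -> Y = 26.484 ✓
All samples match this transformation.

(a) Q² + 1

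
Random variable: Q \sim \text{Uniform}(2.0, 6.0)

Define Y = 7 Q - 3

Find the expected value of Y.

For Y = 7Q - 3:
E[Y] = 7 * E[Q] - 3
E[Q] = (2 + 6)/2 = 4
E[Y] = 7 * 4 - 3 = 25

25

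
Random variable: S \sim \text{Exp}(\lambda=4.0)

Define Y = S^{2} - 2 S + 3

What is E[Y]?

E[Y] = 1*E[S²] - 2*E[S] + 3
E[S] = 0.25
E[S²] = Var(S) + (E[S])² = 0.0625 + 0.0625 = 0.125
E[Y] = 1*0.125 - 2*0.25 + 3 = 2.625

2.625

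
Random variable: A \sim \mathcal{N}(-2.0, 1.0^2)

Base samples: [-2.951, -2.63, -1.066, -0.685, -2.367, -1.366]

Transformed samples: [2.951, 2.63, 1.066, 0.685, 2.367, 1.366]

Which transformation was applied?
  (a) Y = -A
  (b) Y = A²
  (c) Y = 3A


Checking option (a) Y = -A:
  A = -2.951 -> Y = 2.951 ✓
  A = -2.63 -> Y = 2.63 ✓
  A = -1.066 -> Y = 1.066 ✓
All samples match this transformation.

(a) -A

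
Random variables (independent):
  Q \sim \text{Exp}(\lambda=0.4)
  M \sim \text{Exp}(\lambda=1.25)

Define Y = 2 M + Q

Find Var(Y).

For independent RVs: Var(aX + bY) = a²Var(X) + b²Var(Y)
Var(Q) = 6.25
Var(M) = 0.64
Var(Y) = 1²*6.25 + 2²*0.64
= 1*6.25 + 4*0.64 = 8.81

8.81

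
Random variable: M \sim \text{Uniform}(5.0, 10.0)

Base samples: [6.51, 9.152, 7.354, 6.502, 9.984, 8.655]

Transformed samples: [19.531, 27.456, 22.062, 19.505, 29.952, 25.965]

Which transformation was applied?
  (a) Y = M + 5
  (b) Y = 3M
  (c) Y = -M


Checking option (b) Y = 3M:
  M = 6.51 -> Y = 19.531 ✓
  M = 9.152 -> Y = 27.456 ✓
  M = 7.354 -> Y = 22.062 ✓
All samples match this transformation.

(b) 3M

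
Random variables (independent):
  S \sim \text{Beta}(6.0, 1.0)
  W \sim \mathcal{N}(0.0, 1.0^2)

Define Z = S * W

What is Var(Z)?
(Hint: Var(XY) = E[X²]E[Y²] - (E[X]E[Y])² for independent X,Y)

Var(XY) = E[X²]E[Y²] - (E[X]E[Y])²
E[S] = 0.85714286, Var(S) = 0.015306122
E[W] = 0, Var(W) = 1
E[S²] = 0.015306122 + 0.85714286² = 0.75
E[W²] = 1 + 0² = 1
Var(Z) = 0.75*1 - (0.85714286*0)²
= 0.75 - 0 = 0.75

0.75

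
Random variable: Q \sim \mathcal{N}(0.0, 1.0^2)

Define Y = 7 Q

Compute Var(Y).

For Y = aQ + b: Var(Y) = a² * Var(Q)
Var(Q) = 1.0^2 = 1
Var(Y) = 7² * 1 = 49 * 1 = 49

49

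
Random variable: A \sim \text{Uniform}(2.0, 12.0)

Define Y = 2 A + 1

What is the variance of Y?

For Y = aA + b: Var(Y) = a² * Var(A)
Var(A) = (12 - 2)^2/12 = 8.3333333
Var(Y) = 2² * 8.3333333 = 4 * 8.3333333 = 33.333333

33.333333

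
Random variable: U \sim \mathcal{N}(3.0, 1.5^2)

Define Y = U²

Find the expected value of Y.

Using E[X²] = Var(X) + (E[X])²:
E[U] = 3
Var(U) = 1.5^2 = 2.25
E[U²] = 2.25 + 3² = 2.25 + 9 = 11.25

11.25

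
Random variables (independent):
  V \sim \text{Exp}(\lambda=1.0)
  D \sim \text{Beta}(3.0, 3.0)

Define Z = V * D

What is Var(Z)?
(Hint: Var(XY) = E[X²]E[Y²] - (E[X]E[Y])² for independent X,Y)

Var(XY) = E[X²]E[Y²] - (E[X]E[Y])²
E[V] = 1, Var(V) = 1
E[D] = 0.5, Var(D) = 0.035714286
E[V²] = 1 + 1² = 2
E[D²] = 0.035714286 + 0.5² = 0.28571429
Var(Z) = 2*0.28571429 - (1*0.5)²
= 0.57142857 - 0.25 = 0.32142857

0.32142857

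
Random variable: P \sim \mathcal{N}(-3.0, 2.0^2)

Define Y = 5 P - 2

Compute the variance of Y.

For Y = aP + b: Var(Y) = a² * Var(P)
Var(P) = 2.0^2 = 4
Var(Y) = 5² * 4 = 25 * 4 = 100

100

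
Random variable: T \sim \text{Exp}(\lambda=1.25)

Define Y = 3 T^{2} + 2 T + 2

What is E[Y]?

E[Y] = 3*E[T²] + 2*E[T] + 2
E[T] = 0.8
E[T²] = Var(T) + (E[T])² = 0.64 + 0.64 = 1.28
E[Y] = 3*1.28 + 2*0.8 + 2 = 7.44

7.44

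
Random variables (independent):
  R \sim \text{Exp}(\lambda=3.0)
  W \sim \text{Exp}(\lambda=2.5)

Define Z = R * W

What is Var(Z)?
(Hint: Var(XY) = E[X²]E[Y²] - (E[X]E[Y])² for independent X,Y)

Var(XY) = E[X²]E[Y²] - (E[X]E[Y])²
E[R] = 0.33333333, Var(R) = 0.11111111
E[W] = 0.4, Var(W) = 0.16
E[R²] = 0.11111111 + 0.33333333² = 0.22222222
E[W²] = 0.16 + 0.4² = 0.32
Var(Z) = 0.22222222*0.32 - (0.33333333*0.4)²
= 0.071111111 - 0.017777778 = 0.053333333

0.053333333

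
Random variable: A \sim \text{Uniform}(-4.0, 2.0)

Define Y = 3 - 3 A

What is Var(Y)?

For Y = aA + b: Var(Y) = a² * Var(A)
Var(A) = (2 + 4)^2/12 = 3
Var(Y) = (-3)² * 3 = 9 * 3 = 27

27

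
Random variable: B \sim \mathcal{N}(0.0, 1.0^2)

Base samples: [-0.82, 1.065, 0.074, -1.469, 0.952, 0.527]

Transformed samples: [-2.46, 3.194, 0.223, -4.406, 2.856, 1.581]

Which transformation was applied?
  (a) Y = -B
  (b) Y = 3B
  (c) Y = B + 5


Checking option (b) Y = 3B:
  B = -0.82 -> Y = -2.46 ✓
  B = 1.065 -> Y = 3.194 ✓
  B = 0.074 -> Y = 0.223 ✓
All samples match this transformation.

(b) 3B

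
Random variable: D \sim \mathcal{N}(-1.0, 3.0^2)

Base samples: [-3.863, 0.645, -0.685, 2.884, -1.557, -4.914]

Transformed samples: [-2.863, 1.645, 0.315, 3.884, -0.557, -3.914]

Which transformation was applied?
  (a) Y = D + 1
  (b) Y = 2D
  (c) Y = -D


Checking option (a) Y = D + 1:
  D = -3.863 -> Y = -2.863 ✓
  D = 0.645 -> Y = 1.645 ✓
  D = -0.685 -> Y = 0.315 ✓
All samples match this transformation.

(a) D + 1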